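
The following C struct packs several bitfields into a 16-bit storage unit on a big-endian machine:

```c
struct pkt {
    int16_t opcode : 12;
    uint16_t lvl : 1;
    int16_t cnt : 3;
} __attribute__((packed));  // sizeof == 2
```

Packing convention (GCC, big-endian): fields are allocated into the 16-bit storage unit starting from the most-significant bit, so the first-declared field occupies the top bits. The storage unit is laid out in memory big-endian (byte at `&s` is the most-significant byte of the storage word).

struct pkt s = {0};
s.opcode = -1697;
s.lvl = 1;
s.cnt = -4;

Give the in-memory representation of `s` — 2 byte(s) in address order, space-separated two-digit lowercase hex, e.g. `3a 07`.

opcode:12 = -1697 → 0x95f << 4 → word 0x95f0
lvl:1 = 1 → 0x1 << 3 → word 0x95f8
cnt:3 = -4 → 0x4 << 0 → word 0x95fc
word = 0x95fc → big-endian bytes:
  [0]=0x95  [1]=0xfc

95 fc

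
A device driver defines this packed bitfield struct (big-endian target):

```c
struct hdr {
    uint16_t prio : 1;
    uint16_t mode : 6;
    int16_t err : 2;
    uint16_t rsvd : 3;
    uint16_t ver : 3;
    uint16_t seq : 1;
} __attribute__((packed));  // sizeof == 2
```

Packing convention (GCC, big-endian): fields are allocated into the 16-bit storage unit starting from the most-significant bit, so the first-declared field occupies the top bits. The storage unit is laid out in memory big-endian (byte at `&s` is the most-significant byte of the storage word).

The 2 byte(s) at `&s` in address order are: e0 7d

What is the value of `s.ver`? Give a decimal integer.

6

[0]=0xe0 [1]=0x7d (big-endian) → word 0xe07d
prio:1 @ bit 15 → (0xe07d>>15)&0x1 = 0x1
mode:6 @ bit 9 → (0xe07d>>9)&0x3f = 0x30
err:2 @ bit 7 → (0xe07d>>7)&0x3 = 0x0
rsvd:3 @ bit 4 → (0xe07d>>4)&0x7 = 0x7
ver:3 @ bit 1 → (0xe07d>>1)&0x7 = 0x6  ←
seq:1 @ bit 0 → (0xe07d>>0)&0x1 = 0x1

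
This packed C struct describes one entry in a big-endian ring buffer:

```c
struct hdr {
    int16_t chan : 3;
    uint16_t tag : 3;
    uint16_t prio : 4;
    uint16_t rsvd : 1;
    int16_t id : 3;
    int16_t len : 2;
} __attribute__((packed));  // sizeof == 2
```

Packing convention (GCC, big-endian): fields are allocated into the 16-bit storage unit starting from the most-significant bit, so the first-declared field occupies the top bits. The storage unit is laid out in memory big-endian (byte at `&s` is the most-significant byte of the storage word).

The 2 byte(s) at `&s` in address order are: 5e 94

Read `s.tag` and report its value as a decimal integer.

7

[0]=0x5e [1]=0x94 (big-endian) → word 0x5e94
chan [13+:3] = (word>>13) & 0x7 = 2
tag [10+:3] = (word>>10) & 0x7 = 7  ←
prio [6+:4] = (word>>6) & 0xf = 10
rsvd [5+:1] = (word>>5) & 0x1 = 0
id [2+:3] = (word>>2) & 0x7 = 5
len [0+:2] = (word>>0) & 0x3 = 0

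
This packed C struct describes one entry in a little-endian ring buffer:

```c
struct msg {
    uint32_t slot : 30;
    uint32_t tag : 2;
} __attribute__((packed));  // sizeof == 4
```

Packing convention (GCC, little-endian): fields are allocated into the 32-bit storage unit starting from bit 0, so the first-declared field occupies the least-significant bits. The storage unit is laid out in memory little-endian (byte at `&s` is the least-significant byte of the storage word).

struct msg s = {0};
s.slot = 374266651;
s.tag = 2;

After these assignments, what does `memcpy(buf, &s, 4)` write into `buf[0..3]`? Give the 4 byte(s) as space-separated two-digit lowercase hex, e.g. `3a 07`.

slot:30 = 374266651 → 0x164edb1b << 0 → word 0x164edb1b
tag:2 = 2 → 0x2 << 30 → word 0x964edb1b
word = 0x964edb1b → little-endian bytes:
  [0]=0x1b  [1]=0xdb  [2]=0x4e  [3]=0x96

1b db 4e 96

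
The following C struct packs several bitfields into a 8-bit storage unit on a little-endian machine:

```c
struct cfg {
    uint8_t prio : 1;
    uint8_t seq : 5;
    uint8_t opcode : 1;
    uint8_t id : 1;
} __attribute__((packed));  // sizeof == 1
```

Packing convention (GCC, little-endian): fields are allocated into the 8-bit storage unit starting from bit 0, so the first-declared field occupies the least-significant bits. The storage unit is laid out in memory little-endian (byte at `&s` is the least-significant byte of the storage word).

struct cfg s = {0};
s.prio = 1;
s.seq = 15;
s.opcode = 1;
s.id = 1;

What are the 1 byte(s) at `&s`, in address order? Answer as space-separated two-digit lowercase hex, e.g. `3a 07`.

df

[0+:1] prio=1 & 0x1 = 0x1; word=0x01
[1+:5] seq=15 & 0x1f = 0xf; word=0x1f
[6+:1] opcode=1 & 0x1 = 0x1; word=0x5f
[7+:1] id=1 & 0x1 = 0x1; word=0xdf
word = 0xdf → little-endian bytes:
  [0]=0xdf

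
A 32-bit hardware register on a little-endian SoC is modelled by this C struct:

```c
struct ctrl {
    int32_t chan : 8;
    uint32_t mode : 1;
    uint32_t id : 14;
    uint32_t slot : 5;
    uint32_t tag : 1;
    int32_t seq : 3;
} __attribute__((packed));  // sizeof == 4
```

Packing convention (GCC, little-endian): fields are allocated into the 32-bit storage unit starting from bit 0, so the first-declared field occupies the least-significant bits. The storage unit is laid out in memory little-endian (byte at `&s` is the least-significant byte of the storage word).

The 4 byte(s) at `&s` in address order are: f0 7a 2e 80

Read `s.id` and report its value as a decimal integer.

5949

[0]=0xf0 [1]=0x7a [2]=0x2e [3]=0x80 (little-endian) → word 0x802e7af0
chan [0+:8] = (word>>0) & 0xff = 240
mode [8+:1] = (word>>8) & 0x1 = 0
id [9+:14] = (word>>9) & 0x3fff = 5949  ←
slot [23+:5] = (word>>23) & 0x1f = 0
tag [28+:1] = (word>>28) & 0x1 = 0
seq [29+:3] = (word>>29) & 0x7 = 4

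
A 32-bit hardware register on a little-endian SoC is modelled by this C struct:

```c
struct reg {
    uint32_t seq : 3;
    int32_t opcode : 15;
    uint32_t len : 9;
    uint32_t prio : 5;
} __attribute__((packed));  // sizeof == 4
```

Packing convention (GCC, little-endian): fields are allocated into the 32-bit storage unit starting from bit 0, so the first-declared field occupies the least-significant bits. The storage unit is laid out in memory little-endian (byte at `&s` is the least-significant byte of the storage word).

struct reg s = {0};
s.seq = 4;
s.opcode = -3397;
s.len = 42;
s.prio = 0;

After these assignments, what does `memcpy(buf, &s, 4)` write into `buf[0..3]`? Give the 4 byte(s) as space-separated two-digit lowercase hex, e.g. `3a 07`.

seq:3 = 4 → 0x4 << 0 → word 0x00000004
opcode:15 = -3397 → 0x72bb << 3 → word 0x000395dc
len:9 = 42 → 0x2a << 18 → word 0x00ab95dc
prio:5 = 0 → 0x0 << 27 → word 0x00ab95dc
word = 0x00ab95dc → little-endian bytes:
  [0]=0xdc  [1]=0x95  [2]=0xab  [3]=0x00

dc 95 ab 00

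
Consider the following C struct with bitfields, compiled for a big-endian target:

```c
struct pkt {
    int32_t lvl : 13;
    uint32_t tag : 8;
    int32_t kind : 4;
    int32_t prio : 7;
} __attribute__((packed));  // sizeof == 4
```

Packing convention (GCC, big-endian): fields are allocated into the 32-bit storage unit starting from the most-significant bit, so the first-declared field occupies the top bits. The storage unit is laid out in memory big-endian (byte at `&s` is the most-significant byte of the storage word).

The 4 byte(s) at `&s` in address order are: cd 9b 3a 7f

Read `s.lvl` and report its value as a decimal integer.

-1613

[0]=0xcd [1]=0x9b [2]=0x3a [3]=0x7f (big-endian) → word 0xcd9b3a7f
lvl [19+:13] = (word>>19) & 0x1fff = 6579  ←
tag [11+:8] = (word>>11) & 0xff = 103
kind [7+:4] = (word>>7) & 0xf = 4
prio [0+:7] = (word>>0) & 0x7f = 127
lvl signed 13b, MSB=1: 6579 - 8192 = -1613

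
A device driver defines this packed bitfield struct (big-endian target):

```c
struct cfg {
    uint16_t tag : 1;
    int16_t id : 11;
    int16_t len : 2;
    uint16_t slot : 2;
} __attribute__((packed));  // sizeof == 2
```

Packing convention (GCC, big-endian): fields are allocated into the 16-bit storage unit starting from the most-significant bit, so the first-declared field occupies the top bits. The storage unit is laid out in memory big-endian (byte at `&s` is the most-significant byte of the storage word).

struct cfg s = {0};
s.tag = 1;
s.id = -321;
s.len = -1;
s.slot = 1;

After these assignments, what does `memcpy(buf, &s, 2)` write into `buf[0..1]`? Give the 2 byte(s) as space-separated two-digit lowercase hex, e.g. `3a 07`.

[15+:1] tag=1 & 0x1 = 0x1; word=0x8000
[4+:11] id=-321 & 0x7ff = 0x6bf; word=0xebf0
[2+:2] len=-1 & 0x3 = 0x3; word=0xebfc
[0+:2] slot=1 & 0x3 = 0x1; word=0xebfd
word = 0xebfd → big-endian bytes:
  [0]=0xeb  [1]=0xfd

eb fd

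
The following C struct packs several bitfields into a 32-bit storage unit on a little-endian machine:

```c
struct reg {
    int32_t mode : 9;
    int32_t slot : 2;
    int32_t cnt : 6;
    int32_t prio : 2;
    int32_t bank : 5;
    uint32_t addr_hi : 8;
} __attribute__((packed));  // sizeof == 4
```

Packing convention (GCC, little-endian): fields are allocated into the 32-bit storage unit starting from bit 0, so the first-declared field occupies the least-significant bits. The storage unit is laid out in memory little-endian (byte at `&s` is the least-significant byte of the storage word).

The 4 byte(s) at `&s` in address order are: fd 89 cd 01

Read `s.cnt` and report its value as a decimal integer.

[0]=0xfd [1]=0x89 [2]=0xcd [3]=0x01 (little-endian) → word 0x01cd89fd
mode:9 @ bit 0 → (0x01cd89fd>>0)&0x1ff = 0x1fd
slot:2 @ bit 9 → (0x01cd89fd>>9)&0x3 = 0x0
cnt:6 @ bit 11 → (0x01cd89fd>>11)&0x3f = 0x31  ←
prio:2 @ bit 17 → (0x01cd89fd>>17)&0x3 = 0x2
bank:5 @ bit 19 → (0x01cd89fd>>19)&0x1f = 0x19
addr_hi:8 @ bit 24 → (0x01cd89fd>>24)&0xff = 0x1
cnt signed 6b, MSB=1: 49 - 64 = -15

-15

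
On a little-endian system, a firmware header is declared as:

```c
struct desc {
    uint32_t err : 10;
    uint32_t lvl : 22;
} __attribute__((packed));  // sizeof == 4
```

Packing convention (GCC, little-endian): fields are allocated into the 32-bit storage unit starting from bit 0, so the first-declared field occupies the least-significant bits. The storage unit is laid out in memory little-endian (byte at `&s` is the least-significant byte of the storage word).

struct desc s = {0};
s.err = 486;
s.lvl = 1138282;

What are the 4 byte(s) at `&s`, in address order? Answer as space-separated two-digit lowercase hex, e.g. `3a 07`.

e6 a9 79 45

[0+:10] err=486 & 0x3ff = 0x1e6; word=0x000001e6
[10+:22] lvl=1138282 & 0x3fffff = 0x115e6a; word=0x4579a9e6
word = 0x4579a9e6 → little-endian bytes:
  [0]=0xe6  [1]=0xa9  [2]=0x79  [3]=0x45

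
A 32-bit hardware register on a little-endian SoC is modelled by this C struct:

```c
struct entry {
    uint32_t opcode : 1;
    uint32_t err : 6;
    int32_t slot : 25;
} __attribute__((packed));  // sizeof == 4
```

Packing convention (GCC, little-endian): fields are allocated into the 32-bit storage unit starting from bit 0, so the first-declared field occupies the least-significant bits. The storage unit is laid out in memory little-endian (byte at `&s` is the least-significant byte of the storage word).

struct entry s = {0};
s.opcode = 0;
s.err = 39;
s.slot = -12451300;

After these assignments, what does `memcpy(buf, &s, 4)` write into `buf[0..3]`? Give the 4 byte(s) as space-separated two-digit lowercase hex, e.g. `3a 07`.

4e 0e 01 a1

opcode (1b) val=0 bits=0x0 at bit 0: 0x00000000
err (6b) val=39 bits=0x27 at bit 1: 0x0000004e
slot (25b) val=-12451300 bits=0x142021c at bit 7: 0xa1010e4e
word = 0xa1010e4e → little-endian bytes:
  [0]=0x4e  [1]=0x0e  [2]=0x01  [3]=0xa1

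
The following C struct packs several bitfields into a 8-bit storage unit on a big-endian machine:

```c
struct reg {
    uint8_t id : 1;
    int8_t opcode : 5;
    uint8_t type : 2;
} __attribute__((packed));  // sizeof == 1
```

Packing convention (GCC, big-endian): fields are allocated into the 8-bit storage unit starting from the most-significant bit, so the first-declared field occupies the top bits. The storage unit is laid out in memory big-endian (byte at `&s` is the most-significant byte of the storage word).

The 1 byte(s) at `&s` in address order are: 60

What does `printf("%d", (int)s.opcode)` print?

[0]=0x60 (big-endian) → word 0x60
id:1 @ bit 7 → (0x60>>7)&0x1 = 0x0
opcode:5 @ bit 2 → (0x60>>2)&0x1f = 0x18  ←
type:2 @ bit 0 → (0x60>>0)&0x3 = 0x0
opcode signed 5b, MSB=1: 24 - 32 = -8

-8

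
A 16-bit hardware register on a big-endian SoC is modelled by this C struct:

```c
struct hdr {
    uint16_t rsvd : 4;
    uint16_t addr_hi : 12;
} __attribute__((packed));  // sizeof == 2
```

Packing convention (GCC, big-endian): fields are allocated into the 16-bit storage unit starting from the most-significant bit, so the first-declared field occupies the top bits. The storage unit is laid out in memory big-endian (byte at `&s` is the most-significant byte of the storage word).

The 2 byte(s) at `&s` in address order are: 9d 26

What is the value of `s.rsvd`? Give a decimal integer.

9

[0]=0x9d [1]=0x26 (big-endian) → word 0x9d26
rsvd [12+:4] = (word>>12) & 0xf = 9  ←
addr_hi [0+:12] = (word>>0) & 0xfff = 3366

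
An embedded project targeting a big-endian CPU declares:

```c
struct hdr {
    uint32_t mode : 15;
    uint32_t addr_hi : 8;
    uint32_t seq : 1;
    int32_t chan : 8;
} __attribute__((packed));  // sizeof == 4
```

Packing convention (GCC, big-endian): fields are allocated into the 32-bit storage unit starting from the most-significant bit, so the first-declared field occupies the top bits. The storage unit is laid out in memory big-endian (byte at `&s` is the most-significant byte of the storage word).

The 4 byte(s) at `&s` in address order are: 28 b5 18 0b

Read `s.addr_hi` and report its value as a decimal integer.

140

[0]=0x28 [1]=0xb5 [2]=0x18 [3]=0x0b (big-endian) → word 0x28b5180b
mode:15 @ bit 17 → (0x28b5180b>>17)&0x7fff = 0x145a
addr_hi:8 @ bit 9 → (0x28b5180b>>9)&0xff = 0x8c  ←
seq:1 @ bit 8 → (0x28b5180b>>8)&0x1 = 0x0
chan:8 @ bit 0 → (0x28b5180b>>0)&0xff = 0xb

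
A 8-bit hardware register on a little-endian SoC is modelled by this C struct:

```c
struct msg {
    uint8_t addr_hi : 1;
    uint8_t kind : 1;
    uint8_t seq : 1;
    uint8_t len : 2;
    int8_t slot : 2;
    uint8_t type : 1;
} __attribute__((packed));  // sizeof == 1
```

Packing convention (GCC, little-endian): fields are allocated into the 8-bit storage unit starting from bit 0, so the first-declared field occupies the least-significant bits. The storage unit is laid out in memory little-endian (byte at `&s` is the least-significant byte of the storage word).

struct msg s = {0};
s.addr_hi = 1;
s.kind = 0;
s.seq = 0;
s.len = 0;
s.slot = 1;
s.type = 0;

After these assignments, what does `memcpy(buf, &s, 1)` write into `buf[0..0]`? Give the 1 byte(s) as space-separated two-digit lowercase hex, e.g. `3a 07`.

[0+:1] addr_hi=1 & 0x1 = 0x1; word=0x01
[1+:1] kind=0 & 0x1 = 0x0; word=0x01
[2+:1] seq=0 & 0x1 = 0x0; word=0x01
[3+:2] len=0 & 0x3 = 0x0; word=0x01
[5+:2] slot=1 & 0x3 = 0x1; word=0x21
[7+:1] type=0 & 0x1 = 0x0; word=0x21
word = 0x21 → little-endian bytes:
  [0]=0x21

21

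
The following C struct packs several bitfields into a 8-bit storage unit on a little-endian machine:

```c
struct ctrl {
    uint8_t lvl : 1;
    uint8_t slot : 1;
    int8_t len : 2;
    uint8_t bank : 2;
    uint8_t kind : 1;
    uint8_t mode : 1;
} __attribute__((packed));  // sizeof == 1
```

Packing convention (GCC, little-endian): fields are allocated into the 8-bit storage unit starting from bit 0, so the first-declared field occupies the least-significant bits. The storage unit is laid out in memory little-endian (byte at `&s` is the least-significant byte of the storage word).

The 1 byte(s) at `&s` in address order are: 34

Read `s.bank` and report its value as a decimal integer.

[0]=0x34 (little-endian) → word 0x34
lvl [0+:1] = (word>>0) & 0x1 = 0
slot [1+:1] = (word>>1) & 0x1 = 0
len [2+:2] = (word>>2) & 0x3 = 1
bank [4+:2] = (word>>4) & 0x3 = 3  ←
kind [6+:1] = (word>>6) & 0x1 = 0
mode [7+:1] = (word>>7) & 0x1 = 0

3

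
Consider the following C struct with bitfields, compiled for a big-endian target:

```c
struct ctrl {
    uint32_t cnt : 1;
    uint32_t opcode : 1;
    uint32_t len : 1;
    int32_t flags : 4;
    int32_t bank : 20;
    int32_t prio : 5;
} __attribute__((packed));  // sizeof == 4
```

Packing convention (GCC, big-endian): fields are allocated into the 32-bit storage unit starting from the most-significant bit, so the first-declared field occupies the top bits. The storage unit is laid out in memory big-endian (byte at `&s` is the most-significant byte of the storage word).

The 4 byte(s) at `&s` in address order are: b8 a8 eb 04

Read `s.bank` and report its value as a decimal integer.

345944

[0]=0xb8 [1]=0xa8 [2]=0xeb [3]=0x04 (big-endian) → word 0xb8a8eb04
cnt [31+:1] = (word>>31) & 0x1 = 1
opcode [30+:1] = (word>>30) & 0x1 = 0
len [29+:1] = (word>>29) & 0x1 = 1
flags [25+:4] = (word>>25) & 0xf = 12
bank [5+:20] = (word>>5) & 0xfffff = 345944  ←
prio [0+:5] = (word>>0) & 0x1f = 4
bank signed 20b, MSB=0: value = 345944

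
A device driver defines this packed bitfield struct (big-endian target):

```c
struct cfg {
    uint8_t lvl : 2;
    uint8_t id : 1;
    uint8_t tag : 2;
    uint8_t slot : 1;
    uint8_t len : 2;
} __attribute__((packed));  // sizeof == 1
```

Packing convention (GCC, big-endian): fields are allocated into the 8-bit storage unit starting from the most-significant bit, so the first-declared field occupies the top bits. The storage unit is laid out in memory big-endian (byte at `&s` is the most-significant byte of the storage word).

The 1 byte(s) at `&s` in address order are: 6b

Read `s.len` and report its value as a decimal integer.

[0]=0x6b (big-endian) → word 0x6b
lvl [6+:2] = (word>>6) & 0x3 = 1
id [5+:1] = (word>>5) & 0x1 = 1
tag [3+:2] = (word>>3) & 0x3 = 1
slot [2+:1] = (word>>2) & 0x1 = 0
len [0+:2] = (word>>0) & 0x3 = 3  ←

3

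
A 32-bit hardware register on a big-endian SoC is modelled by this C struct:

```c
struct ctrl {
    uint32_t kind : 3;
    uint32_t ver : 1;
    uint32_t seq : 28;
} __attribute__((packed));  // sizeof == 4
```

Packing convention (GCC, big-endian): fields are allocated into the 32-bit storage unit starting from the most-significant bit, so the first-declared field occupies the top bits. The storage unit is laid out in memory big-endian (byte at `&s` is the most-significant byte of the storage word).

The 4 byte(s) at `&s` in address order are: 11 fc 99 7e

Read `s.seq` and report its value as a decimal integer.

[0]=0x11 [1]=0xfc [2]=0x99 [3]=0x7e (big-endian) → word 0x11fc997e
kind:3 @ bit 29 → (0x11fc997e>>29)&0x7 = 0x0
ver:1 @ bit 28 → (0x11fc997e>>28)&0x1 = 0x1
seq:28 @ bit 0 → (0x11fc997e>>0)&0xfffffff = 0x1fc997e  ←

33331582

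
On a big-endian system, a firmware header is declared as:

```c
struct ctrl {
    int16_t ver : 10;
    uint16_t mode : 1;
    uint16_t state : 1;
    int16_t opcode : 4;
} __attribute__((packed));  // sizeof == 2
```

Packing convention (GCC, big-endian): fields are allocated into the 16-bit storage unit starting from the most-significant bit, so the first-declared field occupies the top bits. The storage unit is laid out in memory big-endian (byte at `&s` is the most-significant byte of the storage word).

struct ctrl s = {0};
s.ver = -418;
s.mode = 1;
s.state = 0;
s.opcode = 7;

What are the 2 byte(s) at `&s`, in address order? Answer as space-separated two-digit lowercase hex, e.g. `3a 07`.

97 a7

[6+:10] ver=-418 & 0x3ff = 0x25e; word=0x9780
[5+:1] mode=1 & 0x1 = 0x1; word=0x97a0
[4+:1] state=0 & 0x1 = 0x0; word=0x97a0
[0+:4] opcode=7 & 0xf = 0x7; word=0x97a7
word = 0x97a7 → big-endian bytes:
  [0]=0x97  [1]=0xa7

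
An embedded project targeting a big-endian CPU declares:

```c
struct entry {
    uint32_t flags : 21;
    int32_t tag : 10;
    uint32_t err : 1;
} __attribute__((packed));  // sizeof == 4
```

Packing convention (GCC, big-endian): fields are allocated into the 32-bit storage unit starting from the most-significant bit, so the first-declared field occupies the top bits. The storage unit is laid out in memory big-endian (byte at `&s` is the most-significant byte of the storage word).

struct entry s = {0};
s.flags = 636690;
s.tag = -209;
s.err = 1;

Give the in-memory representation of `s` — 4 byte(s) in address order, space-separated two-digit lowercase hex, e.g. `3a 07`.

4d b8 96 5f

flags (21b) val=636690 bits=0x9b712 at bit 11: 0x4db89000
tag (10b) val=-209 bits=0x32f at bit 1: 0x4db8965e
err (1b) val=1 bits=0x1 at bit 0: 0x4db8965f
word = 0x4db8965f → big-endian bytes:
  [0]=0x4d  [1]=0xb8  [2]=0x96  [3]=0x5f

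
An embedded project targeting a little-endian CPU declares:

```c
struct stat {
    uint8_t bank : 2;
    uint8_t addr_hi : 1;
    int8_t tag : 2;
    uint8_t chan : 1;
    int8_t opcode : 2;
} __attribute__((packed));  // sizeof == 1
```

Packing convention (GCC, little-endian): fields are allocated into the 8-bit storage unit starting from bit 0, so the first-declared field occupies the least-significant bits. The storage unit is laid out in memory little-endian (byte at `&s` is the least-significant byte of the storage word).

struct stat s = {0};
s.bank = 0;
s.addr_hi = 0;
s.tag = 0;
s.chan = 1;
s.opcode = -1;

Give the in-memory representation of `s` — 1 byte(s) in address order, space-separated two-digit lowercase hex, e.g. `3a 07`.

bank:2 = 0 → 0x0 << 0 → word 0x00
addr_hi:1 = 0 → 0x0 << 2 → word 0x00
tag:2 = 0 → 0x0 << 3 → word 0x00
chan:1 = 1 → 0x1 << 5 → word 0x20
opcode:2 = -1 → 0x3 << 6 → word 0xe0
word = 0xe0 → little-endian bytes:
  [0]=0xe0

e0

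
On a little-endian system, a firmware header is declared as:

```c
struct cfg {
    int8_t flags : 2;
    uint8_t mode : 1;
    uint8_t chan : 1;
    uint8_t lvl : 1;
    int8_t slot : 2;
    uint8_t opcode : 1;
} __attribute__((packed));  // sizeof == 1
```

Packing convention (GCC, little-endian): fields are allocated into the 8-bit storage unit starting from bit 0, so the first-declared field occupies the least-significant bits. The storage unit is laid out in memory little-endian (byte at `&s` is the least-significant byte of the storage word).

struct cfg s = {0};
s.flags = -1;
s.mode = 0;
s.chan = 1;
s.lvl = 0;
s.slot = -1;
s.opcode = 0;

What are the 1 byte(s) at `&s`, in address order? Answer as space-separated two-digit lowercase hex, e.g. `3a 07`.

6b

flags:2 = -1 → 0x3 << 0 → word 0x03
mode:1 = 0 → 0x0 << 2 → word 0x03
chan:1 = 1 → 0x1 << 3 → word 0x0b
lvl:1 = 0 → 0x0 << 4 → word 0x0b
slot:2 = -1 → 0x3 << 5 → word 0x6b
opcode:1 = 0 → 0x0 << 7 → word 0x6b
word = 0x6b → little-endian bytes:
  [0]=0x6b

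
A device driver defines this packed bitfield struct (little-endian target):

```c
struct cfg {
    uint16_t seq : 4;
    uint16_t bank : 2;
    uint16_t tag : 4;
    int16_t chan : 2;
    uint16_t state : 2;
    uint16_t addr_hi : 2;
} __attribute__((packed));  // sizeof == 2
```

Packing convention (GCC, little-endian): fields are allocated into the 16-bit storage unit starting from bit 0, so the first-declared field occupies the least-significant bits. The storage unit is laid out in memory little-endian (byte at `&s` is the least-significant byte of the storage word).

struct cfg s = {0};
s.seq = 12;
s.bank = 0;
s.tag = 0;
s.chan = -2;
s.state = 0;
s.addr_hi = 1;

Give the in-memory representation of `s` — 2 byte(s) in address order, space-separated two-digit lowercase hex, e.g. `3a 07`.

0c 48

seq:4 = 12 → 0xc << 0 → word 0x000c
bank:2 = 0 → 0x0 << 4 → word 0x000c
tag:4 = 0 → 0x0 << 6 → word 0x000c
chan:2 = -2 → 0x2 << 10 → word 0x080c
state:2 = 0 → 0x0 << 12 → word 0x080c
addr_hi:2 = 1 → 0x1 << 14 → word 0x480c
word = 0x480c → little-endian bytes:
  [0]=0x0c  [1]=0x48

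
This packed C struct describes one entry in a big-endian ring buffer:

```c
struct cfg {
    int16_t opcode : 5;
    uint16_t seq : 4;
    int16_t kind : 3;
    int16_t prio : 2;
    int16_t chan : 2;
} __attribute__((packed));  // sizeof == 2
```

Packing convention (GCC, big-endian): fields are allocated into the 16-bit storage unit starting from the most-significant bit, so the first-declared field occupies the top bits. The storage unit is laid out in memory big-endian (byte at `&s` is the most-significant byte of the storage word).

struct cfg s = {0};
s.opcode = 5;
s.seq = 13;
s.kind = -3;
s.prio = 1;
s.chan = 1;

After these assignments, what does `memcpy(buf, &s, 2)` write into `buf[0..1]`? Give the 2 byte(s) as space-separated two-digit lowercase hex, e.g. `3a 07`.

2e d5

[11+:5] opcode=5 & 0x1f = 0x5; word=0x2800
[7+:4] seq=13 & 0xf = 0xd; word=0x2e80
[4+:3] kind=-3 & 0x7 = 0x5; word=0x2ed0
[2+:2] prio=1 & 0x3 = 0x1; word=0x2ed4
[0+:2] chan=1 & 0x3 = 0x1; word=0x2ed5
word = 0x2ed5 → big-endian bytes:
  [0]=0x2e  [1]=0xd5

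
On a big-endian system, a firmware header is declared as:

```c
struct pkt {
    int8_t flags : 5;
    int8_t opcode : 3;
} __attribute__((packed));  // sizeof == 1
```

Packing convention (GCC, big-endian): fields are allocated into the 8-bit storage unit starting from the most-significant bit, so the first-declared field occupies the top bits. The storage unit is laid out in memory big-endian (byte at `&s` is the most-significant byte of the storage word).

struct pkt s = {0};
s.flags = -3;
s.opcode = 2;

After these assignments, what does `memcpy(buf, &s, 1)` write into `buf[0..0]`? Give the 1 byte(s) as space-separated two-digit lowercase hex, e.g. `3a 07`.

ea

flags (5b) val=-3 bits=0x1d at bit 3: 0xe8
opcode (3b) val=2 bits=0x2 at bit 0: 0xea
word = 0xea → big-endian bytes:
  [0]=0xea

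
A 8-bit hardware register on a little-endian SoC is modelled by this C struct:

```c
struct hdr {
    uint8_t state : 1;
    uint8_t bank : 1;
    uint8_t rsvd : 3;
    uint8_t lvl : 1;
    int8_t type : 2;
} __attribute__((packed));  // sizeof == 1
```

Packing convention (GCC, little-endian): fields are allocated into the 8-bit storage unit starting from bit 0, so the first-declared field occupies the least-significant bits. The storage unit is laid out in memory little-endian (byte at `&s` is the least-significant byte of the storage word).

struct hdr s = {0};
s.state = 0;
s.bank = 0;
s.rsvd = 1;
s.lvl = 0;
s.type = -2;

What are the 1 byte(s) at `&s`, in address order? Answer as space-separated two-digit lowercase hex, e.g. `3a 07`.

84

state (1b) val=0 bits=0x0 at bit 0: 0x00
bank (1b) val=0 bits=0x0 at bit 1: 0x00
rsvd (3b) val=1 bits=0x1 at bit 2: 0x04
lvl (1b) val=0 bits=0x0 at bit 5: 0x04
type (2b) val=-2 bits=0x2 at bit 6: 0x84
word = 0x84 → little-endian bytes:
  [0]=0x84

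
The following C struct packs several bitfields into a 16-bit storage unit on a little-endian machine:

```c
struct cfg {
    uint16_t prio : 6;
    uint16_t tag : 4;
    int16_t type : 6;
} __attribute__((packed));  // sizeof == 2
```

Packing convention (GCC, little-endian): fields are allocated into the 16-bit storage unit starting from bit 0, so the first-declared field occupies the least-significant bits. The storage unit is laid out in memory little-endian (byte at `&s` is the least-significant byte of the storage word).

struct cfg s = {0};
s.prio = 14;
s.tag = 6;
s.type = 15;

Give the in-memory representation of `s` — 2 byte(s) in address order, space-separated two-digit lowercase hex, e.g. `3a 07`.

8e 3d

prio (6b) val=14 bits=0xe at bit 0: 0x000e
tag (4b) val=6 bits=0x6 at bit 6: 0x018e
type (6b) val=15 bits=0xf at bit 10: 0x3d8e
word = 0x3d8e → little-endian bytes:
  [0]=0x8e  [1]=0x3d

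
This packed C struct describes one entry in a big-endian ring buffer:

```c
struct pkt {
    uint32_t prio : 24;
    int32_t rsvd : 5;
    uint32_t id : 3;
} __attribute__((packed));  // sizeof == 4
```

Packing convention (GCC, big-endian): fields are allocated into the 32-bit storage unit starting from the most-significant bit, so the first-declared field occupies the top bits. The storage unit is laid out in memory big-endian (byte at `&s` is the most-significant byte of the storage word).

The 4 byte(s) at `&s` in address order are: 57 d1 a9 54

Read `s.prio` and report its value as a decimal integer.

[0]=0x57 [1]=0xd1 [2]=0xa9 [3]=0x54 (big-endian) → word 0x57d1a954
prio [8+:24] = (word>>8) & 0xffffff = 5755305  ←
rsvd [3+:5] = (word>>3) & 0x1f = 10
id [0+:3] = (word>>0) & 0x7 = 4

5755305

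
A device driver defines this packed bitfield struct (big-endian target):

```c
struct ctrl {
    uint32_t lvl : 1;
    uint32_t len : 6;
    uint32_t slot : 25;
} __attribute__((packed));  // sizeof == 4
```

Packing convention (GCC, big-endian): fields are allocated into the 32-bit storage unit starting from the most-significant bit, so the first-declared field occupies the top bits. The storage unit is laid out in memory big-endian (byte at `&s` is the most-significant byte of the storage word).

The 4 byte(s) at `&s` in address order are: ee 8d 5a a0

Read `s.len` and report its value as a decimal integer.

[0]=0xee [1]=0x8d [2]=0x5a [3]=0xa0 (big-endian) → word 0xee8d5aa0
lvl:1 @ bit 31 → (0xee8d5aa0>>31)&0x1 = 0x1
len:6 @ bit 25 → (0xee8d5aa0>>25)&0x3f = 0x37  ←
slot:25 @ bit 0 → (0xee8d5aa0>>0)&0x1ffffff = 0x8d5aa0

55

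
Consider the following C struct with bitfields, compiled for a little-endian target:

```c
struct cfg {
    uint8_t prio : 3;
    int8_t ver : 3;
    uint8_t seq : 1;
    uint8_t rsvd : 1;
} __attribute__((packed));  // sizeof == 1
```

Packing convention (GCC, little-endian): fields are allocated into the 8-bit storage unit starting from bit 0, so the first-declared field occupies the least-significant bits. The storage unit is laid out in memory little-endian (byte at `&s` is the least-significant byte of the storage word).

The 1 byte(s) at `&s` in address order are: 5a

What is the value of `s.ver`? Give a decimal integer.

3

[0]=0x5a (little-endian) → word 0x5a
prio [0+:3] = (word>>0) & 0x7 = 2
ver [3+:3] = (word>>3) & 0x7 = 3  ←
seq [6+:1] = (word>>6) & 0x1 = 1
rsvd [7+:1] = (word>>7) & 0x1 = 0
ver signed 3b, MSB=0: value = 3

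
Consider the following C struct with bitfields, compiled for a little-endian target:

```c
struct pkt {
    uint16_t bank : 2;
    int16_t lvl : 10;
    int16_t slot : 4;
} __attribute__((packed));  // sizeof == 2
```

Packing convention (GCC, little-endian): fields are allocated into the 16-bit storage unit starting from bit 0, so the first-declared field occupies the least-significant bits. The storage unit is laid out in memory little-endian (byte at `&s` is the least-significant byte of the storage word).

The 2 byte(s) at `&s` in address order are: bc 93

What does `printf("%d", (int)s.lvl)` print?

239

[0]=0xbc [1]=0x93 (little-endian) → word 0x93bc
bank:2 @ bit 0 → (0x93bc>>0)&0x3 = 0x0
lvl:10 @ bit 2 → (0x93bc>>2)&0x3ff = 0xef  ←
slot:4 @ bit 12 → (0x93bc>>12)&0xf = 0x9
lvl signed 10b, MSB=0: value = 239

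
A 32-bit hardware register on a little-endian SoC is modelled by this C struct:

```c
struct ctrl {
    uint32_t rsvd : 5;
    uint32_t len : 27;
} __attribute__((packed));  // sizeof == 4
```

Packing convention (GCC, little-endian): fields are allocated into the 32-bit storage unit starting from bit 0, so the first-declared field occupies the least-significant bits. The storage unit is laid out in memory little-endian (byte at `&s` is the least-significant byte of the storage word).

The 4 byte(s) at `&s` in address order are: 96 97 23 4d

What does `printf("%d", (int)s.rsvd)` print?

[0]=0x96 [1]=0x97 [2]=0x23 [3]=0x4d (little-endian) → word 0x4d239796
rsvd:5 @ bit 0 → (0x4d239796>>0)&0x1f = 0x16  ←
len:27 @ bit 5 → (0x4d239796>>5)&0x7ffffff = 0x2691cbc

22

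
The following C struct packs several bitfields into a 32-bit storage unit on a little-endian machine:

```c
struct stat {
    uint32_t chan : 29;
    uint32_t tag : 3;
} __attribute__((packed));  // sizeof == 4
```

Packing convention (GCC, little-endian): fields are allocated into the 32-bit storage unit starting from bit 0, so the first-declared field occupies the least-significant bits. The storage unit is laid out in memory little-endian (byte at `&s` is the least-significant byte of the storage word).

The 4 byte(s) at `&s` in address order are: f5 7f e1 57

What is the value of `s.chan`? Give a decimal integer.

400654325

[0]=0xf5 [1]=0x7f [2]=0xe1 [3]=0x57 (little-endian) → word 0x57e17ff5
chan [0+:29] = (word>>0) & 0x1fffffff = 400654325  ←
tag [29+:3] = (word>>29) & 0x7 = 2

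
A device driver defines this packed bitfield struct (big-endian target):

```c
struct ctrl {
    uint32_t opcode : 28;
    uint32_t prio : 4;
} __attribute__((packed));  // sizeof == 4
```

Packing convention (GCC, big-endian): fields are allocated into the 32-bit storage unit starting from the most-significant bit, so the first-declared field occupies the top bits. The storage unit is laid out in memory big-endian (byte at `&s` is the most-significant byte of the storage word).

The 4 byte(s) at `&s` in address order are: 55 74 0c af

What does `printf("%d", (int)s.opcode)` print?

[0]=0x55 [1]=0x74 [2]=0x0c [3]=0xaf (big-endian) → word 0x55740caf
opcode:28 @ bit 4 → (0x55740caf>>4)&0xfffffff = 0x55740ca  ←
prio:4 @ bit 0 → (0x55740caf>>0)&0xf = 0xf

89604298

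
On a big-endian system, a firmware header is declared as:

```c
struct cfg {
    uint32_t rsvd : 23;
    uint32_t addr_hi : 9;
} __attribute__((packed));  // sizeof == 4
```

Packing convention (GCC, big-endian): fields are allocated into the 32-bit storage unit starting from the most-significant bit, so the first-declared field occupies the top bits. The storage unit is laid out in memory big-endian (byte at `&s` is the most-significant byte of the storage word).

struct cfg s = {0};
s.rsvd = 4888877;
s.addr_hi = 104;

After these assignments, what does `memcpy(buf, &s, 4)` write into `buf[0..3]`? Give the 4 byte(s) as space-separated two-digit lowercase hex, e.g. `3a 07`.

rsvd:23 = 4888877 → 0x4a992d << 9 → word 0x95325a00
addr_hi:9 = 104 → 0x68 << 0 → word 0x95325a68
word = 0x95325a68 → big-endian bytes:
  [0]=0x95  [1]=0x32  [2]=0x5a  [3]=0x68

95 32 5a 68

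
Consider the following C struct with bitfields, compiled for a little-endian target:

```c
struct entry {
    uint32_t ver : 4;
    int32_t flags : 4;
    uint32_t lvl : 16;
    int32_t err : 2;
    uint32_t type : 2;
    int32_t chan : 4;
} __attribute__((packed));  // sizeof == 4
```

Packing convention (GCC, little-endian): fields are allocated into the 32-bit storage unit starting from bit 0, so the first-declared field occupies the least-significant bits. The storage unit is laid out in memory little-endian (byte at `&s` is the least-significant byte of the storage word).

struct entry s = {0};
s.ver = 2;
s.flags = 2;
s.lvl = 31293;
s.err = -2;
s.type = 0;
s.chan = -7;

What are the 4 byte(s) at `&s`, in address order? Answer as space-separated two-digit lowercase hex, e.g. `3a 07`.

[0+:4] ver=2 & 0xf = 0x2; word=0x00000002
[4+:4] flags=2 & 0xf = 0x2; word=0x00000022
[8+:16] lvl=31293 & 0xffff = 0x7a3d; word=0x007a3d22
[24+:2] err=-2 & 0x3 = 0x2; word=0x027a3d22
[26+:2] type=0 & 0x3 = 0x0; word=0x027a3d22
[28+:4] chan=-7 & 0xf = 0x9; word=0x927a3d22
word = 0x927a3d22 → little-endian bytes:
  [0]=0x22  [1]=0x3d  [2]=0x7a  [3]=0x92

22 3d 7a 92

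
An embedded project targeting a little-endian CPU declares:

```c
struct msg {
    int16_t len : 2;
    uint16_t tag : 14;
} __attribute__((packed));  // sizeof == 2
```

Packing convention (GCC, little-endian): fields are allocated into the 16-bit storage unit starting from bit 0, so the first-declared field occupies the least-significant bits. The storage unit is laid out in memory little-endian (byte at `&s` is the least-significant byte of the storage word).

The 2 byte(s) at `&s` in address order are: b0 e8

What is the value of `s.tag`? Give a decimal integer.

[0]=0xb0 [1]=0xe8 (little-endian) → word 0xe8b0
len [0+:2] = (word>>0) & 0x3 = 0
tag [2+:14] = (word>>2) & 0x3fff = 14892  ←

14892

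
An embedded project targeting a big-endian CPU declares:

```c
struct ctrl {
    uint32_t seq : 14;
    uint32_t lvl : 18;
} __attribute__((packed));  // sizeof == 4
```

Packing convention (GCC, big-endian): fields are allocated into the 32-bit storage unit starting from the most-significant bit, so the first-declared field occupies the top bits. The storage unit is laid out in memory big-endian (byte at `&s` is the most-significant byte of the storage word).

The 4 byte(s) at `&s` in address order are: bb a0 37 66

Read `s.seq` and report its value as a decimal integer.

12008

[0]=0xbb [1]=0xa0 [2]=0x37 [3]=0x66 (big-endian) → word 0xbba03766
seq [18+:14] = (word>>18) & 0x3fff = 12008  ←
lvl [0+:18] = (word>>0) & 0x3ffff = 14182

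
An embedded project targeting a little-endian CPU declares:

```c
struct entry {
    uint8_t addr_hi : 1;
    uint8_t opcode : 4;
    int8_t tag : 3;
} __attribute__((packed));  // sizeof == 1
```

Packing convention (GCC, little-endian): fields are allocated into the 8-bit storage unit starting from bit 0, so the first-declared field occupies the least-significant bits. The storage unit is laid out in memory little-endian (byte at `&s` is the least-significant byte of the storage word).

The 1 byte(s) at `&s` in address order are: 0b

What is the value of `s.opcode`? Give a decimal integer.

[0]=0x0b (little-endian) → word 0x0b
addr_hi:1 @ bit 0 → (0x0b>>0)&0x1 = 0x1
opcode:4 @ bit 1 → (0x0b>>1)&0xf = 0x5  ←
tag:3 @ bit 5 → (0x0b>>5)&0x7 = 0x0

5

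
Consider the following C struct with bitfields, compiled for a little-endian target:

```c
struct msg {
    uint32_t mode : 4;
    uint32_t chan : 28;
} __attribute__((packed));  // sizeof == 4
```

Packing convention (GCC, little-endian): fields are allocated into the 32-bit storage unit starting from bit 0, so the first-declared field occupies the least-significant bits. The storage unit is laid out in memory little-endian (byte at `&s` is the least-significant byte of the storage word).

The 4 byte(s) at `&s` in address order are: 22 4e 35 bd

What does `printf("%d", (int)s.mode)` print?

2

[0]=0x22 [1]=0x4e [2]=0x35 [3]=0xbd (little-endian) → word 0xbd354e22
mode:4 @ bit 0 → (0xbd354e22>>0)&0xf = 0x2  ←
chan:28 @ bit 4 → (0xbd354e22>>4)&0xfffffff = 0xbd354e2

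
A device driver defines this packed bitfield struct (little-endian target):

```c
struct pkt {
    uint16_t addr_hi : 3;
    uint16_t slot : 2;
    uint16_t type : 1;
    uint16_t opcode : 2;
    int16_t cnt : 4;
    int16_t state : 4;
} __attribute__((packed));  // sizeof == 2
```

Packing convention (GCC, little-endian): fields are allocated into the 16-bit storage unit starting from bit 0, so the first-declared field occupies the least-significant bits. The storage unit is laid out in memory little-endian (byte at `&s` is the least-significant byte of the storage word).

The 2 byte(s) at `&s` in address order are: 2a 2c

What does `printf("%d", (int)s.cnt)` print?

[0]=0x2a [1]=0x2c (little-endian) → word 0x2c2a
addr_hi:3 @ bit 0 → (0x2c2a>>0)&0x7 = 0x2
slot:2 @ bit 3 → (0x2c2a>>3)&0x3 = 0x1
type:1 @ bit 5 → (0x2c2a>>5)&0x1 = 0x1
opcode:2 @ bit 6 → (0x2c2a>>6)&0x3 = 0x0
cnt:4 @ bit 8 → (0x2c2a>>8)&0xf = 0xc  ←
state:4 @ bit 12 → (0x2c2a>>12)&0xf = 0x2
cnt signed 4b, MSB=1: 12 - 16 = -4

-4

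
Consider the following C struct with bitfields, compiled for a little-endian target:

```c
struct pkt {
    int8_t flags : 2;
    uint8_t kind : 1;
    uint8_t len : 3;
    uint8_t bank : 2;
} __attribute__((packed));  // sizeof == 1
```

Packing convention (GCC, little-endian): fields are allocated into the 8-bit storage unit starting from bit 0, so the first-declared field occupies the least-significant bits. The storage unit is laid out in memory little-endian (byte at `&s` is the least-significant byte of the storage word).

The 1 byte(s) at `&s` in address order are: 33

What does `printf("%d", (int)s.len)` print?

[0]=0x33 (little-endian) → word 0x33
flags [0+:2] = (word>>0) & 0x3 = 3
kind [2+:1] = (word>>2) & 0x1 = 0
len [3+:3] = (word>>3) & 0x7 = 6  ←
bank [6+:2] = (word>>6) & 0x3 = 0

6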